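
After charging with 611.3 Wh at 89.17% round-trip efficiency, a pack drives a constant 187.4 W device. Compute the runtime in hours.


Step 1: E_discharge = eta/100 * E_charge = 89.17/100 * 611.3 = 545.1 Wh
Step 2: t = E_discharge / P = 545.1 / 187.4 = 2.909 hr

2.909 hr


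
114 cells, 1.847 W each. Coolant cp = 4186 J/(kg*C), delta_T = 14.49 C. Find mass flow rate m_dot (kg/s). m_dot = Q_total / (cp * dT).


Step 1: Total heat Q = 114 * 1.847 W = 210.56 W
Step 2: denom = cp * dT = 4186 * 14.49 = 60655
Step 3: m_dot = 210.56 / 60655 = 0.003471 kg/s

0.003471 kg/s


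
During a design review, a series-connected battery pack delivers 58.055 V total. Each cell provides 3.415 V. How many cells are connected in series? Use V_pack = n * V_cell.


n = V_pack / V_cell = 58.055 / 3.415 = 17

17


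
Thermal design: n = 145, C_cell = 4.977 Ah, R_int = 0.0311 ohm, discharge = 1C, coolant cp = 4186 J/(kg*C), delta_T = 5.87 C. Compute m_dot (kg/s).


Step 1: I = 1 * 4.977 = 4.977 A
Step 2: Q_cell = I^2 * R = 4.977^2 * 0.0311 = 0.77036 W
Step 3: Q_total = 145 * 0.77036 = 111.7 W
Step 4: m_dot = Q_total / (cp * dT) = 111.7 / (4186 * 5.87) = 0.004546 kg/s

0.004546 kg/s


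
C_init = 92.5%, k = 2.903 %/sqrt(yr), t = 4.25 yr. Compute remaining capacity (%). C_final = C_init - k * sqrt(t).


sqrt(t) = sqrt(4.25) = 2.0616
C_final = 92.5 - 2.903 * 2.0616 = 86.52%

86.52%


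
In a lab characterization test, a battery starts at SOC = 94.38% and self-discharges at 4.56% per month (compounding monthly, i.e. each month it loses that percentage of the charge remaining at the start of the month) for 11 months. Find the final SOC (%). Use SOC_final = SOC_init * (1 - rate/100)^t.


Monthly retention factor = 1 - 4.56/100 = 0.9544
Over 11 months: factor^11 = 0.59846
SOC_final = 94.38 * 0.59846 = 56.48%

56.48%


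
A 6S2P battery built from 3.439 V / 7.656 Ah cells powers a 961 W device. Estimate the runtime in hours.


Step 1: E_pack = Ns * V_cell * Np * C_cell = 6 * 3.439 * 2 * 7.656 = 315.95 Wh
Step 2: t = E_pack / P = 315.95 / 961 = 0.3288 hr

0.3288 hr


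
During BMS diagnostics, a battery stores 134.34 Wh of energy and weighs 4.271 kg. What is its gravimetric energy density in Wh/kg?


ED = E / m = 134.34 / 4.271 = 31.45 Wh/kg

31.45 Wh/kg


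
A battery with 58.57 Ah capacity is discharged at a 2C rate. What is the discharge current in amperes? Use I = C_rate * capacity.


At 2C: I = 2 * 58.57 Ah = 117.14 A

117.14 A


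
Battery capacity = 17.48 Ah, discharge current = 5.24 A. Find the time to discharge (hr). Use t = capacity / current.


t = capacity / current = 17.48 / 5.24 = 3.336 hr

3.336 hr


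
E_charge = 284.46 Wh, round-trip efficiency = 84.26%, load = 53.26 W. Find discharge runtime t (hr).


Step 1: E_discharge = eta/100 * E_charge = 84.26/100 * 284.46 = 239.69 Wh
Step 2: t = E_discharge / P = 239.69 / 53.26 = 4.500 hr

4.500 hr


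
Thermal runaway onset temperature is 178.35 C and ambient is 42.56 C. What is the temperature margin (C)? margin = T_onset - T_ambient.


Safety margin = 178.35 C - 42.56 C = 135.79 C

135.79 C


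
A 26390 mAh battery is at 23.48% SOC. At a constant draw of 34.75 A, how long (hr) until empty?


Convert: C_total = 26390 mAh = 26.39 Ah
Step 1: remaining = SOC/100 * C_total = 23.48/100 * 26.39 = 6.1964 Ah
Step 2: t = remaining / I = 6.1964 / 34.75 = 0.1783 hr

0.1783 hr


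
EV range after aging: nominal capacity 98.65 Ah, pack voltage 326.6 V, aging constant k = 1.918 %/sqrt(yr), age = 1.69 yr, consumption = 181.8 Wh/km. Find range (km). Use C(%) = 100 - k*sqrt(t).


Step 1: capacity retention = 100 - 1.918 * sqrt(1.69) = 100 - 1.918 * 1.3 = 97.507%
Step 2: C_now = 98.65 * 97.507/100 = 96.191 Ah
Step 3: E_pack = V * C_now = 326.6 * 96.191 = 31416 Wh
Step 4: range = E_pack / consumption = 31416 / 181.8 = 172.8 km

172.8 km


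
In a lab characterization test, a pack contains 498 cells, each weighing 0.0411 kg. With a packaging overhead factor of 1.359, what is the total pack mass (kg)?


m_pack = n * m_cell * overhead = 498 * 0.0411 * 1.359 = 27.82 kg

27.82 kg


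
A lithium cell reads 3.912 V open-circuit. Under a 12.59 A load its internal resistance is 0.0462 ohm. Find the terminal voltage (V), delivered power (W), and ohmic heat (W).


Step 1: V_terminal = OCV - I*R = 3.912 - 12.59 * 0.0462 = 3.3303 V
Step 2: P_out = V_terminal * I = 3.3303 * 12.59 = 41.93 W
Step 3: Q = I^2 * R = 12.59^2 * 0.0462 = 7.323 W

V=3.3303 V, P=41.93 W, Q=7.323 W


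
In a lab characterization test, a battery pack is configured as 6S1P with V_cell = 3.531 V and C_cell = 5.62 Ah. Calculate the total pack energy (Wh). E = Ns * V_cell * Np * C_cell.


E = Ns * Vcell * Np * Ccell = 6 * 3.531 * 1 * 5.62 = 119.1 Wh

119.1 Wh


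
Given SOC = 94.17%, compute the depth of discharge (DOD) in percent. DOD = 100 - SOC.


DOD = 100 - SOC = 100 - 94.17 = 5.83%

5.83%


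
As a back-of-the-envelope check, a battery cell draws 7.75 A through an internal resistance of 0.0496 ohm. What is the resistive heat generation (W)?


I^2 = 60.063
Q = 60.063 * 0.0496 = 2.979 W

2.979 W


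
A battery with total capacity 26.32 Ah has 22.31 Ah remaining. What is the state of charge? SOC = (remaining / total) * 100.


SOC = (remaining / total) * 100 = (22.31 / 26.32) * 100 = 84.76%

84.76%


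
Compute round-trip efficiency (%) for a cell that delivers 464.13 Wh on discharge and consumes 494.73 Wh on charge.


Round-trip efficiency = 464.13/494.73 * 100% = 93.81%

93.81%


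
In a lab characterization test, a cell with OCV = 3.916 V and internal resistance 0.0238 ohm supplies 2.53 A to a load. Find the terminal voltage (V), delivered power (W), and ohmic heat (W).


Step 1: V_terminal = OCV - I*R = 3.916 - 2.53 * 0.0238 = 3.8558 V
Step 2: P_out = V_terminal * I = 3.8558 * 2.53 = 9.755 W
Step 3: Q = I^2 * R = 2.53^2 * 0.0238 = 0.1523 W

V=3.8558 V, P=9.755 W, Q=0.1523 W


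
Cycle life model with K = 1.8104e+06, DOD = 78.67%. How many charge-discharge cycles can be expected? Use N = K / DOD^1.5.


DOD^1.5 = 697.77
N = K / DOD^1.5 = 1.8104e+06 / 697.77 = 2595

2595 cycles


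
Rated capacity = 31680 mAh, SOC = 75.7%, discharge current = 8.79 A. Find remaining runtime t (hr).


Convert: C_total = 31680 mAh = 31.68 Ah
Step 1: remaining = SOC/100 * C_total = 75.7/100 * 31.68 = 23.982 Ah
Step 2: t = remaining / I = 23.982 / 8.79 = 2.728 hr

2.728 hr


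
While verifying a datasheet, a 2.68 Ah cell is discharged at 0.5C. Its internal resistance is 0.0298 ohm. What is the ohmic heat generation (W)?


Step 1: I = C_rate * capacity = 0.5 * 2.68 = 1.34 A
Step 2: Q = I^2 * R = 1.34^2 * 0.0298 = 1.7956 * 0.0298 = 0.05351 W

0.05351 W


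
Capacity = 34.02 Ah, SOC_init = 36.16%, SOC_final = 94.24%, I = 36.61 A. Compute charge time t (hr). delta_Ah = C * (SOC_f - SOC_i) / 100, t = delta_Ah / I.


delta_Ah = 34.02 * (94.24 - 36.16) / 100 = 19.759 Ah
t = delta_Ah / I = 19.759 / 36.61 = 0.5397 hr

0.5397 hr


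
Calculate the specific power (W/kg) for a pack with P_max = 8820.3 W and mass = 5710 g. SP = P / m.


Convert: m = 5710 g = 5.71 kg
SP = P / m = 8820.3 / 5.71 = 1545 W/kg

1545 W/kg


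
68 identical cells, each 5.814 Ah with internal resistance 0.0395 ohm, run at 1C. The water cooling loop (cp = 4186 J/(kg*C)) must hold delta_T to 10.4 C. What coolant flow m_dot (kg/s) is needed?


Step 1: I = 1 * 5.814 = 5.814 A
Step 2: Q_cell = I^2 * R = 5.814^2 * 0.0395 = 1.3352 W
Step 3: Q_total = 68 * 1.3352 = 90.794 W
Step 4: m_dot = Q_total / (cp * dT) = 90.794 / (4186 * 10.4) = 0.002086 kg/s

0.002086 kg/s


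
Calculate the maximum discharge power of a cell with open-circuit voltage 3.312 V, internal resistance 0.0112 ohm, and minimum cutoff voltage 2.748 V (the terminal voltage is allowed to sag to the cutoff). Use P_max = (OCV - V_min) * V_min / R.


dV = OCV - V_min = 0.564 V (so I_max = dV / R)
P_max = dV * V_min / R = 0.564 * 2.748 / 0.0112 = 138.4 W

138.4 W


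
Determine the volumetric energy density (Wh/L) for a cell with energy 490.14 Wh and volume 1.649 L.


ED = E / V = 490.14 / 1.649 = 297.2 Wh/L

297.2 Wh/L


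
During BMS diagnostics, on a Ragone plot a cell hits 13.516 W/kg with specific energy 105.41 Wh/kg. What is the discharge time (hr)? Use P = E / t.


t = E / P = 105.41 / 13.516 = 7.799 hr

7.799 hr


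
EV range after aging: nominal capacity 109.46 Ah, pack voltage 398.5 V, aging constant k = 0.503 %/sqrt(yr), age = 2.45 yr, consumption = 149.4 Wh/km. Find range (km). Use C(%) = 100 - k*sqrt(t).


Step 1: capacity retention = 100 - 0.503 * sqrt(2.45) = 100 - 0.503 * 1.5652 = 99.213%
Step 2: C_now = 109.46 * 99.213/100 = 108.6 Ah
Step 3: E_pack = V * C_now = 398.5 * 108.6 = 43277 Wh
Step 4: range = E_pack / consumption = 43277 / 149.4 = 289.7 km

289.7 km


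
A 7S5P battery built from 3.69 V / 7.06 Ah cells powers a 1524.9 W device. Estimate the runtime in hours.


Step 1: E_pack = Ns * V_cell * Np * C_cell = 7 * 3.69 * 5 * 7.06 = 911.8 Wh
Step 2: t = E_pack / P = 911.8 / 1524.9 = 0.5979 hr

0.5979 hr


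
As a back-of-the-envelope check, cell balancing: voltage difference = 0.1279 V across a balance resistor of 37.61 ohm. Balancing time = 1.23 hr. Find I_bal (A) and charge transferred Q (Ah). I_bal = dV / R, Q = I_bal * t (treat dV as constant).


First, Ohm's law: I_bal = 0.1279 V / 37.61 ohm = 0.0034007 A
Then Q = I * t = 0.0034007 A * 1.23 hr = 0.004183 Ah

I=0.0034007 A, Q=0.004183 Ah


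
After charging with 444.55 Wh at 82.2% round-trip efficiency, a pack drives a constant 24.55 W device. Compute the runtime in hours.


Step 1: E_discharge = eta/100 * E_charge = 82.2/100 * 444.55 = 365.42 Wh
Step 2: t = E_discharge / P = 365.42 / 24.55 = 14.88 hr

14.88 hr


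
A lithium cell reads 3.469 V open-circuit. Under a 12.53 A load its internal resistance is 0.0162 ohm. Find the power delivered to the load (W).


Step 1: V_terminal = OCV - I*R = 3.469 - 12.53 * 0.0162 = 3.266 V
Step 2: P_out = V_terminal * I = 3.266 * 12.53 = 40.92 W

40.92 W


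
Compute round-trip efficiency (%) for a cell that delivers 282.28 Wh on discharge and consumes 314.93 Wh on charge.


Round-trip efficiency = 282.28/314.93 * 100% = 89.63%

89.63%


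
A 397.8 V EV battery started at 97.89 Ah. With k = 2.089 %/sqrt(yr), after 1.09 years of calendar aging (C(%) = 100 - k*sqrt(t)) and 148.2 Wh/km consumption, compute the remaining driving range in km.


Step 1: capacity retention = 100 - 2.089 * sqrt(1.09) = 100 - 2.089 * 1.044 = 97.819%
Step 2: C_now = 97.89 * 97.819/100 = 95.755 Ah
Step 3: E_pack = V * C_now = 397.8 * 95.755 = 38091 Wh
Step 4: range = E_pack / consumption = 38091 / 148.2 = 257.0 km

257.0 km


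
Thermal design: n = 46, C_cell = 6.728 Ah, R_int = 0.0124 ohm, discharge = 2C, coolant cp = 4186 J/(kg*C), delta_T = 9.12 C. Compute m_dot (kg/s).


Step 1: I = 2 * 6.728 = 13.456 A
Step 2: Q_cell = I^2 * R = 13.456^2 * 0.0124 = 2.2452 W
Step 3: Q_total = 46 * 2.2452 = 103.28 W
Step 4: m_dot = Q_total / (cp * dT) = 103.28 / (4186 * 9.12) = 0.002705 kg/s

0.002705 kg/s


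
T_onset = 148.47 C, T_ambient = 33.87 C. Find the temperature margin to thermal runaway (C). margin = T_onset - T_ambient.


margin = T_onset - T_ambient = 148.47 - 33.87 = 114.6 C

114.6 C


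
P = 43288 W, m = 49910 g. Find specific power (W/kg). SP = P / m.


Convert: m = 49910 g = 49.91 kg
SP = P / m = 43288 / 49.91 = 867.3 W/kg

867.3 W/kg


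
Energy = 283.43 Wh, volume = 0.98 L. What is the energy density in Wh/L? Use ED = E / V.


ED = E / V = 283.43 / 0.98 = 289.2 Wh/L

289.2 Wh/L


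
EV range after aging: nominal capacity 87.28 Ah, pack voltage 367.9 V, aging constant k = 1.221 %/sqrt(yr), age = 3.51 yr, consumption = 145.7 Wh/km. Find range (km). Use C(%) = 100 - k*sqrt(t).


Step 1: capacity retention = 100 - 1.221 * sqrt(3.51) = 100 - 1.221 * 1.8735 = 97.712%
Step 2: C_now = 87.28 * 97.712/100 = 85.283 Ah
Step 3: E_pack = V * C_now = 367.9 * 85.283 = 31376 Wh
Step 4: range = E_pack / consumption = 31376 / 145.7 = 215.3 km

215.3 km


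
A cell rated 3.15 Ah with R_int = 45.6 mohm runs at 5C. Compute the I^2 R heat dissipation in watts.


Convert: R = 45.6 mohm = 0.0456 ohm
Step 1: I = C_rate * capacity = 5 * 3.15 = 15.75 A
Step 2: Q = I^2 * R = 15.75^2 * 0.0456 = 248.06 * 0.0456 = 11.31 W

11.31 W


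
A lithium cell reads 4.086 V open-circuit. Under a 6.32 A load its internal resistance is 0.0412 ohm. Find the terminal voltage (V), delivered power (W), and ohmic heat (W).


Step 1: V_terminal = OCV - I*R = 4.086 - 6.32 * 0.0412 = 3.8256 V
Step 2: P_out = V_terminal * I = 3.8256 * 6.32 = 24.18 W
Step 3: Q = I^2 * R = 6.32^2 * 0.0412 = 1.646 W

V=3.8256 V, P=24.18 W, Q=1.646 W


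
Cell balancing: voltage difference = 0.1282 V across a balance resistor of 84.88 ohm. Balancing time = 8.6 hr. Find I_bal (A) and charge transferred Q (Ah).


I_bal = dV / R = 0.1282 / 84.88 = 0.0015104 A
Q = I_bal * t = 0.0015104 * 8.6 = 0.01299 Ah

I=0.0015104 A, Q=0.01299 Ah


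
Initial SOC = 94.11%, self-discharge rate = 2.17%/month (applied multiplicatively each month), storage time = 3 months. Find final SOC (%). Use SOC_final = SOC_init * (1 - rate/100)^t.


decay = (1 - 2.17/100)^3 = 0.9363
SOC_final = 94.11 * 0.9363 = 88.12%

88.12%


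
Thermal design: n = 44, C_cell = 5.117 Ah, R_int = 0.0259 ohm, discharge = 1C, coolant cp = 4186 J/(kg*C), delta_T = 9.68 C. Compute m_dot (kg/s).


Step 1: I = 1 * 5.117 = 5.117 A
Step 2: Q_cell = I^2 * R = 5.117^2 * 0.0259 = 0.67816 W
Step 3: Q_total = 44 * 0.67816 = 29.839 W
Step 4: m_dot = Q_total / (cp * dT) = 29.839 / (4186 * 9.68) = 7.364e-04 kg/s

7.364e-04 kg/s


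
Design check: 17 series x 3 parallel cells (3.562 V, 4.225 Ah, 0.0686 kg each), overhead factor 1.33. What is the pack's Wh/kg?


Step 1: V_pack = 17 * 3.562 = 60.554 V
Step 2: C_pack = 3 * 4.225 = 12.675 Ah
Step 3: E_pack = V_pack * C_pack = 60.554 * 12.675 = 767.52 Wh
Step 4: m_pack = 17 * 3 * 0.0686 * 1.33 = 4.6531 kg
Step 5: ED = E_pack / m_pack = 767.52 / 4.6531 = 164.9 Wh/kg

164.9 Wh/kg


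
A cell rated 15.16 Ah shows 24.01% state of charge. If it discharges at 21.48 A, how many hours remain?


Step 1: remaining = SOC/100 * C_total = 24.01/100 * 15.16 = 3.6399 Ah
Step 2: t = remaining / I = 3.6399 / 21.48 = 0.1695 hr

0.1695 hr


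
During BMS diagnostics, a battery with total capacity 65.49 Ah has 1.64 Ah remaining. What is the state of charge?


SOC% = 1.64 / 65.49 * 100 = 2.504%

2.504%


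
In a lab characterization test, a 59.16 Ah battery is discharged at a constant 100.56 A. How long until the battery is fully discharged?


Runtime = 59.16 Ah / 100.56 A = 0.5883 hr

0.5883 hr


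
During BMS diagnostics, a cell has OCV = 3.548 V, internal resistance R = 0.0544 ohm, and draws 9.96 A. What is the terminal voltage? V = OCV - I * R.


V = OCV - I*R = 3.548 - 9.96 * 0.0544 = 3.006 V

3.006 V


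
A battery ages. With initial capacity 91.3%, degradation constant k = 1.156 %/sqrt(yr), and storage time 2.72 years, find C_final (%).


sqrt(t) = sqrt(2.72) = 1.6492
C_final = 91.3 - 1.156 * 1.6492 = 89.39%

89.39%


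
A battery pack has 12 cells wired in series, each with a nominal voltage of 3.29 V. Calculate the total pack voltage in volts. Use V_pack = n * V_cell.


With 12 cells in series at 3.29 V each, V_pack = 39.48 V

39.48 V


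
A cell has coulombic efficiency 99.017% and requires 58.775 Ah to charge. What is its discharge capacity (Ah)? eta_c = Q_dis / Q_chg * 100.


Q_dis = eta/100 * Q_chg = 99.017/100 * 58.775 = 58.20 Ah

58.20 Ah


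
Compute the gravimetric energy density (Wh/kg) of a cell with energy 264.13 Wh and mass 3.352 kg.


Specific energy = 264.13 Wh / 3.352 kg = 78.80 Wh/kg

78.80 Wh/kg


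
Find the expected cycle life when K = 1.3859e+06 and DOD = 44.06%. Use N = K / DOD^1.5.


Step 1: DOD^1.5 = 44.06^1.5 = 292.46
Step 2: N = 1.3859e+06 / 292.46 = 4739 cycles

4739 cycles


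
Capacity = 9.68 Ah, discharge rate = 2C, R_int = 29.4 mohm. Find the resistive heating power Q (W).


Convert: R = 29.4 mohm = 0.0294 ohm
Step 1: I = C_rate * capacity = 2 * 9.68 = 19.36 A
Step 2: Q = I^2 * R = 19.36^2 * 0.0294 = 374.81 * 0.0294 = 11.02 W

11.02 W


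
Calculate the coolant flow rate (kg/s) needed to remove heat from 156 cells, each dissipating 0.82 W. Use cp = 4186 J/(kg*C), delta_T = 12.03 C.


Step 1: Total heat Q = 156 * 0.82 W = 127.92 W
Step 2: denom = cp * dT = 4186 * 12.03 = 50358
Step 3: m_dot = 127.92 / 50358 = 0.002540 kg/s

0.002540 kg/s


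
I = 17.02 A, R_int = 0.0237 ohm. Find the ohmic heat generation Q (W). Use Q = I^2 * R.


I^2 = 289.68
Q = 289.68 * 0.0237 = 6.865 W

6.865 W


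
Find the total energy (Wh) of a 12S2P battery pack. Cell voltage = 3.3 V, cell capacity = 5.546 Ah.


E = Ns * Vcell * Np * Ccell = 12 * 3.3 * 2 * 5.546 = 439.2 Wh

439.2 Wh


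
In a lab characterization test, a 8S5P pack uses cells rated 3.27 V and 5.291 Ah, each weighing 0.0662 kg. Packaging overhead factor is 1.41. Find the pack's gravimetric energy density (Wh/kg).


Step 1: V_pack = 8 * 3.27 = 26.16 V
Step 2: C_pack = 5 * 5.291 = 26.455 Ah
Step 3: E_pack = V_pack * C_pack = 26.16 * 26.455 = 692.06 Wh
Step 4: m_pack = 8 * 5 * 0.0662 * 1.41 = 3.7337 kg
Step 5: ED = E_pack / m_pack = 692.06 / 3.7337 = 185.4 Wh/kg

185.4 Wh/kg


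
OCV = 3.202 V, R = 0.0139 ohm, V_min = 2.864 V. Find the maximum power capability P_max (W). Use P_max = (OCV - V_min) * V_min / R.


P_max = (OCV - V_min) * V_min / R = (3.202 - 2.864) * 2.864 / 0.0139 = 0.338 * 2.864 / 0.0139 = 69.64 W

69.64 W


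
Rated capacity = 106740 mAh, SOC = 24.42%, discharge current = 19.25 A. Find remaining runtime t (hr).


Convert: C_total = 106740 mAh = 106.74 Ah
Step 1: remaining = SOC/100 * C_total = 24.42/100 * 106.74 = 26.066 Ah
Step 2: t = remaining / I = 26.066 / 19.25 = 1.354 hr

1.354 hr


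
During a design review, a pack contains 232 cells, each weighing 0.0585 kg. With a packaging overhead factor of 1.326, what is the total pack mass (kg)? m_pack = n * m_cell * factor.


m_pack = n * m_cell * overhead = 232 * 0.0585 * 1.326 = 18.00 kg

18.00 kg


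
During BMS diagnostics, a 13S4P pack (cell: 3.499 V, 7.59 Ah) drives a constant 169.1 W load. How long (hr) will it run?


Step 1: E_pack = Ns * V_cell * Np * C_cell = 13 * 3.499 * 4 * 7.59 = 1381 Wh
Step 2: t = E_pack / P = 1381 / 169.1 = 8.167 hr

8.167 hr


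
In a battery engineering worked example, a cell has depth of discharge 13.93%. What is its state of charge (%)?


SOC = 100 - DOD = 100 - 13.93 = 86.07%

86.07%


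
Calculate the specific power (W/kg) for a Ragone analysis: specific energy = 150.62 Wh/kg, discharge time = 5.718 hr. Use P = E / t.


Specific power = 150.62 Wh/kg / 5.718 hr = 26.34 W/kg

26.34 W/kg


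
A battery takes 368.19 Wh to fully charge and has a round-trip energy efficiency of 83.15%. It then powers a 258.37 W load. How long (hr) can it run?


Step 1: E_discharge = eta/100 * E_charge = 83.15/100 * 368.19 = 306.15 Wh
Step 2: t = E_discharge / P = 306.15 / 258.37 = 1.185 hr

1.185 hr


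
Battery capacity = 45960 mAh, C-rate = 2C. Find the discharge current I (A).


Convert: capacity = 45960 mAh = 45.96 Ah
I = C_rate * capacity = 2 * 45.96 = 91.92 A

91.92 A


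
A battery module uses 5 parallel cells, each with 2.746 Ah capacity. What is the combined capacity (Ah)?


C_total = 5 * 2.746 = 13.73 Ah

13.73 Ah


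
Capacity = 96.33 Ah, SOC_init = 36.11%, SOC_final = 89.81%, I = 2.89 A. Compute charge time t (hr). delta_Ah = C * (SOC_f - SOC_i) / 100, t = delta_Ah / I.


delta_Ah = 96.33 * (89.81 - 36.11) / 100 = 51.729 Ah
t = delta_Ah / I = 51.729 / 2.89 = 17.90 hr

17.90 hr


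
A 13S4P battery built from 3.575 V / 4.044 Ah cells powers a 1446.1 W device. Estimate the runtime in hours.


Step 1: E_pack = Ns * V_cell * Np * C_cell = 13 * 3.575 * 4 * 4.044 = 751.78 Wh
Step 2: t = E_pack / P = 751.78 / 1446.1 = 0.5199 hr

0.5199 hr


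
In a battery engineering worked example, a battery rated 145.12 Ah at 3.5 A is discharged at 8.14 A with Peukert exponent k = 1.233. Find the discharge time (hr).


Step 1: t_rated = C / I_rated = 145.12 / 3.5 = 41.463 hr
Step 2: ratio = 3.5 / 8.14 = 0.42998
Step 3: ratio^k = 0.42998^1.233 = 0.35322
Step 4: t = t_rated * ratio^k = 41.463 * 0.35322 = 14.65 hr

14.65 hr


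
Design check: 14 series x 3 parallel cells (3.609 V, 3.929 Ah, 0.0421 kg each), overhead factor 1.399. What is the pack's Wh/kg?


Step 1: V_pack = 14 * 3.609 = 50.526 V
Step 2: C_pack = 3 * 3.929 = 11.787 Ah
Step 3: E_pack = V_pack * C_pack = 50.526 * 11.787 = 595.55 Wh
Step 4: m_pack = 14 * 3 * 0.0421 * 1.399 = 2.4737 kg
Step 5: ED = E_pack / m_pack = 595.55 / 2.4737 = 240.8 Wh/kg

240.8 Wh/kg


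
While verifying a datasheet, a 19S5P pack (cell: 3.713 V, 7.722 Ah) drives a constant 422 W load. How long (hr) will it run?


Step 1: E_pack = Ns * V_cell * Np * C_cell = 19 * 3.713 * 5 * 7.722 = 2723.8 Wh
Step 2: t = E_pack / P = 2723.8 / 422 = 6.455 hr

6.455 hr


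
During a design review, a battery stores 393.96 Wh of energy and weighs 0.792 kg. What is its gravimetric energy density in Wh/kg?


ED = E / m = 393.96 / 0.792 = 497.4 Wh/kg

497.4 Wh/kg


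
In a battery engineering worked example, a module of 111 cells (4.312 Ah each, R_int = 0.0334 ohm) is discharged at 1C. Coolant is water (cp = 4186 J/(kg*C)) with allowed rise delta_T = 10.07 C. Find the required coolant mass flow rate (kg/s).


Step 1: I = 1 * 4.312 = 4.312 A
Step 2: Q_cell = I^2 * R = 4.312^2 * 0.0334 = 0.62102 W
Step 3: Q_total = 111 * 0.62102 = 68.933 W
Step 4: m_dot = Q_total / (cp * dT) = 68.933 / (4186 * 10.07) = 0.001635 kg/s

0.001635 kg/s


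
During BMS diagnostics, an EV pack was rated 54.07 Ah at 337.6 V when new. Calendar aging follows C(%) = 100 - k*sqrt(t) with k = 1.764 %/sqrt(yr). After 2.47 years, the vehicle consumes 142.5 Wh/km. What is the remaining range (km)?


Step 1: capacity retention = 100 - 1.764 * sqrt(2.47) = 100 - 1.764 * 1.5716 = 97.228%
Step 2: C_now = 54.07 * 97.228/100 = 52.571 Ah
Step 3: E_pack = V * C_now = 337.6 * 52.571 = 17748 Wh
Step 4: range = E_pack / consumption = 17748 / 142.5 = 124.5 km

124.5 km


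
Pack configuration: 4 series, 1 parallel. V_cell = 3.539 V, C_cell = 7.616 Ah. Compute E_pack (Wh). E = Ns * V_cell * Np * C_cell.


V_pack = 4 * 3.539 = 14.156 V
C_pack = 1 * 7.616 = 7.616 Ah
E = V_pack * C_pack = 14.156 * 7.616 = 107.8 Wh

107.8 Wh


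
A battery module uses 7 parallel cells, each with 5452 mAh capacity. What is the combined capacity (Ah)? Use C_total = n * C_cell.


Convert: C_cell = 5452 mAh = 5.452 Ah
C_total = 7 * 5.452 = 38.164 Ah

38.164 Ah


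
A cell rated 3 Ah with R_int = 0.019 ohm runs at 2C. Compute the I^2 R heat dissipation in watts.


Step 1: I = C_rate * capacity = 2 * 3 = 6 A
Step 2: Q = I^2 * R = 6^2 * 0.019 = 36 * 0.019 = 0.6840 W

0.6840 W


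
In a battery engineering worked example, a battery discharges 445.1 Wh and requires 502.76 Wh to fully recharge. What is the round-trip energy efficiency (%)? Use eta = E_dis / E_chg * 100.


eta_e = E_dis / E_chg * 100 = 445.1 / 502.76 * 100 = 88.53%

88.53%


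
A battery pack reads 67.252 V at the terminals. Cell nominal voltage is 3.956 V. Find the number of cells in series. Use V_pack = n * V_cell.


n = V_pack / V_cell = 67.252 / 3.956 = 17

17


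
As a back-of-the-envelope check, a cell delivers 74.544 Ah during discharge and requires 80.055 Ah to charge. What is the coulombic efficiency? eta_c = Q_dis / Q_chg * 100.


Coulombic efficiency = 74.544/80.055 * 100% = 93.12%

93.12%


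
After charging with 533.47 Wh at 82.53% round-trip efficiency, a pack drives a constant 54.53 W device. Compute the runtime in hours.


Step 1: E_discharge = eta/100 * E_charge = 82.53/100 * 533.47 = 440.27 Wh
Step 2: t = E_discharge / P = 440.27 / 54.53 = 8.074 hr

8.074 hr


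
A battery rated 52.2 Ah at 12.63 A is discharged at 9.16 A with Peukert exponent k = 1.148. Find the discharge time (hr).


t_rated = C / I_rated = 52.2 / 12.63 = 4.133 hr
(I_rated/I)^k = (1.3788)^1.148 = 1.4459
t = t_rated * (I_rated/I)^k = 4.133 * 1.4459 = 5.976 hr

5.976 hr


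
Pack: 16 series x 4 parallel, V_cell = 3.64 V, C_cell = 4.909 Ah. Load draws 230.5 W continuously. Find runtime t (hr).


Step 1: E_pack = Ns * V_cell * Np * C_cell = 16 * 3.64 * 4 * 4.909 = 1143.6 Wh
Step 2: t = E_pack / P = 1143.6 / 230.5 = 4.961 hr

4.961 hr


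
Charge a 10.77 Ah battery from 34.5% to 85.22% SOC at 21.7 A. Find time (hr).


Step 1: dSOC = 85.22% - 34.5% = 50.72%
Step 2: delta_Ah = 10.77 * 50.72 / 100 = 5.4625 Ah
Step 3: t = 5.4625 / 21.7 = 0.2517 hr

0.2517 hr


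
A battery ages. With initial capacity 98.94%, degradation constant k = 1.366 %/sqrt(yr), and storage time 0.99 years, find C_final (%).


Step 1: sqrt(0.99 yr) = 0.99499
Step 2: drop = 1.366 * 0.99499 = 1.3592
Step 3: C_final = 98.94 - 1.3592 = 97.58%

97.58%


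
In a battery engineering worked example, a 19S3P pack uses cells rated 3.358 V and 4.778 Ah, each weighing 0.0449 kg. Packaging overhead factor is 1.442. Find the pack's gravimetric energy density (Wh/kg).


Step 1: V_pack = 19 * 3.358 = 63.802 V
Step 2: C_pack = 3 * 4.778 = 14.334 Ah
Step 3: E_pack = V_pack * C_pack = 63.802 * 14.334 = 914.54 Wh
Step 4: m_pack = 19 * 3 * 0.0449 * 1.442 = 3.6905 kg
Step 5: ED = E_pack / m_pack = 914.54 / 3.6905 = 247.8 Wh/kg

247.8 Wh/kg


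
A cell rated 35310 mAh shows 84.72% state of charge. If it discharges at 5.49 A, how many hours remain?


Convert: C_total = 35310 mAh = 35.31 Ah
Step 1: remaining = SOC/100 * C_total = 84.72/100 * 35.31 = 29.915 Ah
Step 2: t = remaining / I = 29.915 / 5.49 = 5.449 hr

5.449 hr


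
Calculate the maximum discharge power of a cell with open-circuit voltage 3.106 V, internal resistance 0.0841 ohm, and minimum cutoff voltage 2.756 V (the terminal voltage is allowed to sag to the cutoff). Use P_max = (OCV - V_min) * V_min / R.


dV = OCV - V_min = 0.35 V (so I_max = dV / R)
P_max = dV * V_min / R = 0.35 * 2.756 / 0.0841 = 11.47 W

11.47 W


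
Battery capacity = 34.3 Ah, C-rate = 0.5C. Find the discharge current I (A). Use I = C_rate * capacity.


I = C_rate * capacity = 0.5 * 34.3 = 17.15 A

17.15 A


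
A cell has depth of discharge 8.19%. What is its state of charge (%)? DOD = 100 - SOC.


SOC = 100 - DOD = 100 - 8.19 = 91.81%

91.81%


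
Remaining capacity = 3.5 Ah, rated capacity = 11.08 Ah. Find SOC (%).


SOC% = 3.5 / 11.08 * 100 = 31.59%

31.59%


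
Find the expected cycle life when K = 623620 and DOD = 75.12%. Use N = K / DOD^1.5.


Step 1: DOD^1.5 = 75.12^1.5 = 651.08
Step 2: N = 623620 / 651.08 = 957.8 cycles

957.8 cycles


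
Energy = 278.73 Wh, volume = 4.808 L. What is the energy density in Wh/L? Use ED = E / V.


ED = E / V = 278.73 / 4.808 = 57.97 Wh/L

57.97 Wh/L


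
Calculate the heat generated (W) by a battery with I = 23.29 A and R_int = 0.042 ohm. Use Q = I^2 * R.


Q = I^2 * R = 23.29^2 * 0.042 = 22.78 W

22.78 W


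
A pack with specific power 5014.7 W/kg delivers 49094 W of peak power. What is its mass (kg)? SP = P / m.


m = P / SP = 49094 / 5014.7 = 9.790 kg

9.790 kg


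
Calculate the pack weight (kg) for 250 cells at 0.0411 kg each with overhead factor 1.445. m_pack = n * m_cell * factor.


Cell mass sum = 250 * 0.0411 = 10.275 kg
With overhead 1.445: m_pack = 10.275 * 1.445 = 14.85 kg

14.85 kg


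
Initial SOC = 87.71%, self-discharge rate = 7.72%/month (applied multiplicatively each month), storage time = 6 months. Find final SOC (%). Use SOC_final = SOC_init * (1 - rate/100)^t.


decay = (1 - 7.72/100)^6 = 0.61751
SOC_final = 87.71 * 0.61751 = 54.16%

54.16%


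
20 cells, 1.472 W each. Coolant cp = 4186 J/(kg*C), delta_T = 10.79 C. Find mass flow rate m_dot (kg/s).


Q_total = 20 * 1.472 = 29.44 W
m_dot = Q_total / (cp * dT) = 29.44 / (4186 * 10.79) = 6.518e-04 kg/s

6.518e-04 kg/s


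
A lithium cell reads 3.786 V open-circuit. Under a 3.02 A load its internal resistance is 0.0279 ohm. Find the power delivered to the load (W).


Step 1: V_terminal = OCV - I*R = 3.786 - 3.02 * 0.0279 = 3.7017 V
Step 2: P_out = V_terminal * I = 3.7017 * 3.02 = 11.18 W

11.18 W


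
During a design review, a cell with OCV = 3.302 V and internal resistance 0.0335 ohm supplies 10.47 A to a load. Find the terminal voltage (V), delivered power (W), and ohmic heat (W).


Step 1: V_terminal = OCV - I*R = 3.302 - 10.47 * 0.0335 = 2.9513 V
Step 2: P_out = V_terminal * I = 2.9513 * 10.47 = 30.90 W
Step 3: Q = I^2 * R = 10.47^2 * 0.0335 = 3.672 W

V=2.9513 V, P=30.90 W, Q=3.672 W


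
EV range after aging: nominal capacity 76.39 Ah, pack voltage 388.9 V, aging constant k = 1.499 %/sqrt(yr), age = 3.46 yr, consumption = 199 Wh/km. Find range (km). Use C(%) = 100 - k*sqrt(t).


Step 1: capacity retention = 100 - 1.499 * sqrt(3.46) = 100 - 1.499 * 1.8601 = 97.212%
Step 2: C_now = 76.39 * 97.212/100 = 74.26 Ah
Step 3: E_pack = V * C_now = 388.9 * 74.26 = 28880 Wh
Step 4: range = E_pack / consumption = 28880 / 199 = 145.1 km

145.1 km


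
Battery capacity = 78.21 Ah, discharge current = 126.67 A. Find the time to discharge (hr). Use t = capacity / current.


Runtime = 78.21 Ah / 126.67 A = 0.6174 hr

0.6174 hr


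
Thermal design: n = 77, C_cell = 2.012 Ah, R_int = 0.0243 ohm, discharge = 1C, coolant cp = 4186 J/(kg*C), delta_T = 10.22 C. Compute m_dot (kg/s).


Step 1: I = 1 * 2.012 = 2.012 A
Step 2: Q_cell = I^2 * R = 2.012^2 * 0.0243 = 0.09837 W
Step 3: Q_total = 77 * 0.09837 = 7.5745 W
Step 4: m_dot = Q_total / (cp * dT) = 7.5745 / (4186 * 10.22) = 1.771e-04 kg/s

1.771e-04 kg/s


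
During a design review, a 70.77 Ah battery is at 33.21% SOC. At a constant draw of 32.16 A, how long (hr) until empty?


Step 1: remaining = SOC/100 * C_total = 33.21/100 * 70.77 = 23.503 Ah
Step 2: t = remaining / I = 23.503 / 32.16 = 0.7308 hr

0.7308 hr


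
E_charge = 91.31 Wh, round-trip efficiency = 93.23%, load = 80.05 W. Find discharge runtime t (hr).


Step 1: E_discharge = eta/100 * E_charge = 93.23/100 * 91.31 = 85.128 Wh
Step 2: t = E_discharge / P = 85.128 / 80.05 = 1.063 hr

1.063 hr


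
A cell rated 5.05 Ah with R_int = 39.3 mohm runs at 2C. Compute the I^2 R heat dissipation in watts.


Convert: R = 39.3 mohm = 0.0393 ohm
Step 1: I = C_rate * capacity = 2 * 5.05 = 10.1 A
Step 2: Q = I^2 * R = 10.1^2 * 0.0393 = 102.01 * 0.0393 = 4.009 W

4.009 W


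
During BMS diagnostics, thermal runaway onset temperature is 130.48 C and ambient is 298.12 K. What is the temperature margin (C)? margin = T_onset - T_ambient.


Convert: T_ambient = 298.12 K = 24.97 C
margin = 130.48 - 24.97 = 105.51 C

105.51 C


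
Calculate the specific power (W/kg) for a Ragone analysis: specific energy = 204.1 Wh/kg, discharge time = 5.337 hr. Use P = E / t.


Specific power = 204.1 Wh/kg / 5.337 hr = 38.24 W/kg

38.24 W/kg


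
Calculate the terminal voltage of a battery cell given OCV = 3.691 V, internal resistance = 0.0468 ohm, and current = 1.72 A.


IR drop = 1.72 * 0.0468 = 0.080496 V
V = 3.691 - 0.080496 = 3.611 V

3.611 V


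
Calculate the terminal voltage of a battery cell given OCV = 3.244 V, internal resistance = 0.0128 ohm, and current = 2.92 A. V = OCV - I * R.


V = OCV - I*R = 3.244 - 2.92 * 0.0128 = 3.207 V

3.207 V


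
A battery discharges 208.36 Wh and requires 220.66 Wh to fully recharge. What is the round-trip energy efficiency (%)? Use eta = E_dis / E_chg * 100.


Round-trip efficiency = 208.36/220.66 * 100% = 94.43%

94.43%


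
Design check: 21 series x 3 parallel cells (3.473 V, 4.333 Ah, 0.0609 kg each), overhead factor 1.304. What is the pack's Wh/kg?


Step 1: V_pack = 21 * 3.473 = 72.933 V
Step 2: C_pack = 3 * 4.333 = 12.999 Ah
Step 3: E_pack = V_pack * C_pack = 72.933 * 12.999 = 948.06 Wh
Step 4: m_pack = 21 * 3 * 0.0609 * 1.304 = 5.0031 kg
Step 5: ED = E_pack / m_pack = 948.06 / 5.0031 = 189.5 Wh/kg

189.5 Wh/kg


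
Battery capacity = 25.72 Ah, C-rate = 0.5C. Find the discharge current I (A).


At 0.5C: I = 0.5 * 25.72 Ah = 12.86 A

12.86 A


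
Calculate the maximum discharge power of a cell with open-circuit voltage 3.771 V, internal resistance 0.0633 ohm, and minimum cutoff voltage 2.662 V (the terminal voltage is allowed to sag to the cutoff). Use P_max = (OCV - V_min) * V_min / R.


P_max = (OCV - V_min) * V_min / R = (3.771 - 2.662) * 2.662 / 0.0633 = 1.109 * 2.662 / 0.0633 = 46.64 W

46.64 W


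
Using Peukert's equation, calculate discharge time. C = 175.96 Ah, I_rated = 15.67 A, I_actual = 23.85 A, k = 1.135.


Step 1: t_rated = C / I_rated = 175.96 / 15.67 = 11.229 hr
Step 2: ratio = 15.67 / 23.85 = 0.65702
Step 3: ratio^k = 0.65702^1.135 = 0.6208
Step 4: t = t_rated * ratio^k = 11.229 * 0.6208 = 6.971 hr

6.971 hr


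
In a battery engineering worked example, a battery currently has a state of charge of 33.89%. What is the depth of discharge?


DOD = 100 - SOC = 100 - 33.89 = 66.11%

66.11%


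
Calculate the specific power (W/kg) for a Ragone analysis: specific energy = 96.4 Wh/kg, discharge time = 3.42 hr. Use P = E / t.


Specific power = 96.4 Wh/kg / 3.42 hr = 28.19 W/kg

28.19 W/kg


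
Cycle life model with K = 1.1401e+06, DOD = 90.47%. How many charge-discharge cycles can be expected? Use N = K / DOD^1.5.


DOD^1.5 = 860.51
N = K / DOD^1.5 = 1.1401e+06 / 860.51 = 1325

1325 cycles


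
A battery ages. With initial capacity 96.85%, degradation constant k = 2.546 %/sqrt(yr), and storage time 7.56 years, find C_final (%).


sqrt(t) = sqrt(7.56) = 2.7495
C_final = 96.85 - 2.546 * 2.7495 = 89.85%

89.85%


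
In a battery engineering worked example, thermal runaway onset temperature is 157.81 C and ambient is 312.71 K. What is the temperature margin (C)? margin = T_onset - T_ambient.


Convert: T_ambient = 312.71 K = 39.56 C
margin = 157.81 - 39.56 = 118.25 C

118.25 C


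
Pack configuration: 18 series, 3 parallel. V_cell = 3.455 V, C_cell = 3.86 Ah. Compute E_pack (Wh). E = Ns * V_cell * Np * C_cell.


E = Ns * Vcell * Np * Ccell = 18 * 3.455 * 3 * 3.86 = 720.2 Wh

720.2 Wh


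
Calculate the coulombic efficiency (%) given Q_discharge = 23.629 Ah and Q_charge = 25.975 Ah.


eta_c = Q_dis / Q_chg * 100 = 23.629 / 25.975 * 100 = 90.97%

90.97%


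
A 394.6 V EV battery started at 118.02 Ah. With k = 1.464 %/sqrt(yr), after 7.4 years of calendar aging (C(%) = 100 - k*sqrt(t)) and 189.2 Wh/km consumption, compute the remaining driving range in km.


Step 1: capacity retention = 100 - 1.464 * sqrt(7.4) = 100 - 1.464 * 2.7203 = 96.017%
Step 2: C_now = 118.02 * 96.017/100 = 113.32 Ah
Step 3: E_pack = V * C_now = 394.6 * 113.32 = 44716 Wh
Step 4: range = E_pack / consumption = 44716 / 189.2 = 236.3 km

236.3 km


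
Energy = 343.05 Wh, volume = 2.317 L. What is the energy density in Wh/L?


Volumetric ED = 343.05 Wh / 2.317 L = 148.1 Wh/L

148.1 Wh/L


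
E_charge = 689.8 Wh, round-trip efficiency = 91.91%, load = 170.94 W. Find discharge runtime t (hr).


Step 1: E_discharge = eta/100 * E_charge = 91.91/100 * 689.8 = 634 Wh
Step 2: t = E_discharge / P = 634 / 170.94 = 3.709 hr

3.709 hr


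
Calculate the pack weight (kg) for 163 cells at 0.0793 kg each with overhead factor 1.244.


Cell mass sum = 163 * 0.0793 = 12.926 kg
With overhead 1.244: m_pack = 12.926 * 1.244 = 16.08 kg

16.08 kg


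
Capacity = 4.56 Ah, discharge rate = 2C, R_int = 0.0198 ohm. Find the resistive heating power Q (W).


Step 1: I = C_rate * capacity = 2 * 4.56 = 9.12 A
Step 2: Q = I^2 * R = 9.12^2 * 0.0198 = 83.174 * 0.0198 = 1.647 W

1.647 W


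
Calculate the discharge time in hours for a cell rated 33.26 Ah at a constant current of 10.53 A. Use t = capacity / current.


Runtime = 33.26 Ah / 10.53 A = 3.159 hr

3.159 hr


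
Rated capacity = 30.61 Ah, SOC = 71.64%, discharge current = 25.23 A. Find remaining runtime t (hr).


Step 1: remaining = SOC/100 * C_total = 71.64/100 * 30.61 = 21.929 Ah
Step 2: t = remaining / I = 21.929 / 25.23 = 0.8692 hr

0.8692 hr


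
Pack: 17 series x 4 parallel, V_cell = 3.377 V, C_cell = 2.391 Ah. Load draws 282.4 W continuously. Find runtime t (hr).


Step 1: E_pack = Ns * V_cell * Np * C_cell = 17 * 3.377 * 4 * 2.391 = 549.06 Wh
Step 2: t = E_pack / P = 549.06 / 282.4 = 1.944 hr

1.944 hr


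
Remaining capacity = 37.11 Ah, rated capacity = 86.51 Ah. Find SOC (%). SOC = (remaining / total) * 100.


SOC = (remaining / total) * 100 = (37.11 / 86.51) * 100 = 42.90%

42.90%


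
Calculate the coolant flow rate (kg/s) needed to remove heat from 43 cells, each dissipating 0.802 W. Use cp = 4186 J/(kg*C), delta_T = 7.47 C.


Step 1: Total heat Q = 43 * 0.802 W = 34.486 W
Step 2: denom = cp * dT = 4186 * 7.47 = 31269
Step 3: m_dot = 34.486 / 31269 = 0.001103 kg/s

0.001103 kg/s


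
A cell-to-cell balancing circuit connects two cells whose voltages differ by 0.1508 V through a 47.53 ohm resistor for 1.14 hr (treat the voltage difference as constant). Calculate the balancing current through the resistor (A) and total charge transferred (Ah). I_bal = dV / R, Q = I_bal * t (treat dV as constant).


I_bal = dV / R = 0.1508 / 47.53 = 0.0031727 A
Q = I_bal * t = 0.0031727 * 1.14 = 0.003617 Ah

I=0.0031727 A, Q=0.003617 Ah


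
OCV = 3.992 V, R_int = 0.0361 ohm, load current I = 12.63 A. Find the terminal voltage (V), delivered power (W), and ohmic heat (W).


Step 1: V_terminal = OCV - I*R = 3.992 - 12.63 * 0.0361 = 3.5361 V
Step 2: P_out = V_terminal * I = 3.5361 * 12.63 = 44.66 W
Step 3: Q = I^2 * R = 12.63^2 * 0.0361 = 5.759 W

V=3.5361 V, P=44.66 W, Q=5.759 W


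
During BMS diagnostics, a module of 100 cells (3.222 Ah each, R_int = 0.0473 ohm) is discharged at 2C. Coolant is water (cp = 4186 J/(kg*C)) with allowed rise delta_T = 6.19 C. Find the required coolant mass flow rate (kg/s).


Step 1: I = 2 * 3.222 = 6.444 A
Step 2: Q_cell = I^2 * R = 6.444^2 * 0.0473 = 1.9641 W
Step 3: Q_total = 100 * 1.9641 = 196.41 W
Step 4: m_dot = Q_total / (cp * dT) = 196.41 / (4186 * 6.19) = 0.007580 kg/s

0.007580 kg/s


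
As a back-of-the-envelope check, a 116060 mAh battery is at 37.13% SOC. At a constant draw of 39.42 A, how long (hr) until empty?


Convert: C_total = 116060 mAh = 116.06 Ah
Step 1: remaining = SOC/100 * C_total = 37.13/100 * 116.06 = 43.093 Ah
Step 2: t = remaining / I = 43.093 / 39.42 = 1.093 hr

1.093 hr


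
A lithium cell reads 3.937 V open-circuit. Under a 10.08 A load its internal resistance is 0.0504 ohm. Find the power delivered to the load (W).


Step 1: V_terminal = OCV - I*R = 3.937 - 10.08 * 0.0504 = 3.429 V
Step 2: P_out = V_terminal * I = 3.429 * 10.08 = 34.56 W

34.56 W


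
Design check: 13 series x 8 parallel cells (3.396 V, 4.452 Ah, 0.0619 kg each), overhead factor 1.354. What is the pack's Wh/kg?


Step 1: V_pack = 13 * 3.396 = 44.148 V
Step 2: C_pack = 8 * 4.452 = 35.616 Ah
Step 3: E_pack = V_pack * C_pack = 44.148 * 35.616 = 1572.4 Wh
Step 4: m_pack = 13 * 8 * 0.0619 * 1.354 = 8.7165 kg
Step 5: ED = E_pack / m_pack = 1572.4 / 8.7165 = 180.4 Wh/kg

180.4 Wh/kg


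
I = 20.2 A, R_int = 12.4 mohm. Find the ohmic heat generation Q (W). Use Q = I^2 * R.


Convert: R = 12.4 mohm = 0.0124 ohm
I^2 = 408.04
Q = 408.04 * 0.0124 = 5.060 W

5.060 W


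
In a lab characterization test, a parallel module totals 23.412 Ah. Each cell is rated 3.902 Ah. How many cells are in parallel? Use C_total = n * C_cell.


n = C_total / C_cell = 23.412 / 3.902 = 6

6


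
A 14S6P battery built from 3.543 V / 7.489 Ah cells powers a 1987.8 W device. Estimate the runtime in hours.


Step 1: E_pack = Ns * V_cell * Np * C_cell = 14 * 3.543 * 6 * 7.489 = 2228.8 Wh
Step 2: t = E_pack / P = 2228.8 / 1987.8 = 1.121 hr

1.121 hr
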